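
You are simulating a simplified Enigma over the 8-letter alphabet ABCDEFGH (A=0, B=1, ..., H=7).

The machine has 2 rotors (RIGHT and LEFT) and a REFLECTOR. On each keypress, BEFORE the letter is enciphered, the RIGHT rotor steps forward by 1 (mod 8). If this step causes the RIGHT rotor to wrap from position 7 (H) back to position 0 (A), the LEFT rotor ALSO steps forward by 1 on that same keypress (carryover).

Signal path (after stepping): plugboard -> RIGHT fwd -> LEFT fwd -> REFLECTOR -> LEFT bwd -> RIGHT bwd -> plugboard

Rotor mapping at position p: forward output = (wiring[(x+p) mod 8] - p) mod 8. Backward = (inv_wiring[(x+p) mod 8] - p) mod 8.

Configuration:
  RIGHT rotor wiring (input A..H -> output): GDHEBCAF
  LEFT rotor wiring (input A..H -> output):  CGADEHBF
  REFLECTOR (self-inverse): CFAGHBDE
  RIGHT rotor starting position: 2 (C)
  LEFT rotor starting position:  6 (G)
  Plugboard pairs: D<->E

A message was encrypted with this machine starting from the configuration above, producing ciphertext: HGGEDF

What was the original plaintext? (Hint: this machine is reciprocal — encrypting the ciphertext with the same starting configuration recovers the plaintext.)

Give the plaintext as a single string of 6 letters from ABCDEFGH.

Answer: FCABBE

Derivation:
Char 1 ('H'): step: R->3, L=6; H->plug->H->R->E->L->C->refl->A->L'->D->R'->F->plug->F
Char 2 ('G'): step: R->4, L=6; G->plug->G->R->D->L->A->refl->C->L'->E->R'->C->plug->C
Char 3 ('G'): step: R->5, L=6; G->plug->G->R->H->L->B->refl->F->L'->F->R'->A->plug->A
Char 4 ('E'): step: R->6, L=6; E->plug->D->R->F->L->F->refl->B->L'->H->R'->B->plug->B
Char 5 ('D'): step: R->7, L=6; D->plug->E->R->F->L->F->refl->B->L'->H->R'->B->plug->B
Char 6 ('F'): step: R->0, L->7 (L advanced); F->plug->F->R->C->L->H->refl->E->L'->E->R'->D->plug->E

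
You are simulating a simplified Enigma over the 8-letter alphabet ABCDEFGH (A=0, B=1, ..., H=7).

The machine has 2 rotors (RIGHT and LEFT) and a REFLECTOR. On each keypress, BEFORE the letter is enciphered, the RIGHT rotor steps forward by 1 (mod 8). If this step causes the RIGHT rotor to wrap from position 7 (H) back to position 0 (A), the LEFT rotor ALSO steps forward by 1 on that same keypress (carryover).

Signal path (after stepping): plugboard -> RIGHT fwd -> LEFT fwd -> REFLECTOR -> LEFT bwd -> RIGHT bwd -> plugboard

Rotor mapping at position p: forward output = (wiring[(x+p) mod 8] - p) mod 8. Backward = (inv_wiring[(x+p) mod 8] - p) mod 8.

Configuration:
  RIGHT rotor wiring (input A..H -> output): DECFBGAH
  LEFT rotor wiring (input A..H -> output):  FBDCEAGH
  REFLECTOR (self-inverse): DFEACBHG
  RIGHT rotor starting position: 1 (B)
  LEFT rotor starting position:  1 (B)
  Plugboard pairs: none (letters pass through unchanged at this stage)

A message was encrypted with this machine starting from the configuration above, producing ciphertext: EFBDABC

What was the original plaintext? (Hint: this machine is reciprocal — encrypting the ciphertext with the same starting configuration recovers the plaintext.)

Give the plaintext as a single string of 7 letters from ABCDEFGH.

Answer: DCAHCEB

Derivation:
Char 1 ('E'): step: R->2, L=1; E->plug->E->R->G->L->G->refl->H->L'->E->R'->D->plug->D
Char 2 ('F'): step: R->3, L=1; F->plug->F->R->A->L->A->refl->D->L'->D->R'->C->plug->C
Char 3 ('B'): step: R->4, L=1; B->plug->B->R->C->L->B->refl->F->L'->F->R'->A->plug->A
Char 4 ('D'): step: R->5, L=1; D->plug->D->R->G->L->G->refl->H->L'->E->R'->H->plug->H
Char 5 ('A'): step: R->6, L=1; A->plug->A->R->C->L->B->refl->F->L'->F->R'->C->plug->C
Char 6 ('B'): step: R->7, L=1; B->plug->B->R->E->L->H->refl->G->L'->G->R'->E->plug->E
Char 7 ('C'): step: R->0, L->2 (L advanced); C->plug->C->R->C->L->C->refl->E->L'->E->R'->B->plug->B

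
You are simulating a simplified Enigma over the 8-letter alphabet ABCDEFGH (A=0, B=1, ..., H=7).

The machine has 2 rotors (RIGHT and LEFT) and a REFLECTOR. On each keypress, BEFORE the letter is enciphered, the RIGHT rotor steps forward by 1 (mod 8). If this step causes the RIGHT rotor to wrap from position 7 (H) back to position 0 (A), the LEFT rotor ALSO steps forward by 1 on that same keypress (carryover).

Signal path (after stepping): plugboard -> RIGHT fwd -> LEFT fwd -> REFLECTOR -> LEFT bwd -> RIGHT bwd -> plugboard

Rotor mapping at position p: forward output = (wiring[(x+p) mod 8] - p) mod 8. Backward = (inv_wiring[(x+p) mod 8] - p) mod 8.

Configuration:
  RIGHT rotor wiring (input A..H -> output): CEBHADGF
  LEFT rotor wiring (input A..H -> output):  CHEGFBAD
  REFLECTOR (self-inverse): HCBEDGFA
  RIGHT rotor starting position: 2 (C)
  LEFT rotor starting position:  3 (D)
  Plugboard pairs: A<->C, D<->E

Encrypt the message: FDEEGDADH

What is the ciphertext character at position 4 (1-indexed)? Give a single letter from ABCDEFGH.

Char 1 ('F'): step: R->3, L=3; F->plug->F->R->H->L->B->refl->C->L'->B->R'->G->plug->G
Char 2 ('D'): step: R->4, L=3; D->plug->E->R->G->L->E->refl->D->L'->A->R'->F->plug->F
Char 3 ('E'): step: R->5, L=3; E->plug->D->R->F->L->H->refl->A->L'->E->R'->F->plug->F
Char 4 ('E'): step: R->6, L=3; E->plug->D->R->G->L->E->refl->D->L'->A->R'->A->plug->C

C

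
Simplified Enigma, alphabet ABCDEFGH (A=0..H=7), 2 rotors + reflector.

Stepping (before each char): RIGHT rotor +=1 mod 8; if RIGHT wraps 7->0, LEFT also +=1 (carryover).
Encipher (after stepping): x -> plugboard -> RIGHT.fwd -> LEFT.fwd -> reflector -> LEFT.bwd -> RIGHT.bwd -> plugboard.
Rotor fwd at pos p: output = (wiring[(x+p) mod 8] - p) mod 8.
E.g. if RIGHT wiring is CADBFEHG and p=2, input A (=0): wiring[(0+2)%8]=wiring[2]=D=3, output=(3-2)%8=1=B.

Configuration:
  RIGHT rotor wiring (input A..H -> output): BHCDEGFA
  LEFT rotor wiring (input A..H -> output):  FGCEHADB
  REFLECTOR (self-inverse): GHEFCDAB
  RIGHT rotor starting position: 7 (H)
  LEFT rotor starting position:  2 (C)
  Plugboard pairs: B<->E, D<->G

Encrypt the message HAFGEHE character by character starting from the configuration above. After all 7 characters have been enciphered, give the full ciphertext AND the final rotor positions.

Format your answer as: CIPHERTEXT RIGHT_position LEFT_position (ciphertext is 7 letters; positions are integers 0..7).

Char 1 ('H'): step: R->0, L->3 (L advanced); H->plug->H->R->A->L->B->refl->H->L'->H->R'->B->plug->E
Char 2 ('A'): step: R->1, L=3; A->plug->A->R->G->L->D->refl->F->L'->C->R'->C->plug->C
Char 3 ('F'): step: R->2, L=3; F->plug->F->R->G->L->D->refl->F->L'->C->R'->C->plug->C
Char 4 ('G'): step: R->3, L=3; G->plug->D->R->C->L->F->refl->D->L'->G->R'->F->plug->F
Char 5 ('E'): step: R->4, L=3; E->plug->B->R->C->L->F->refl->D->L'->G->R'->G->plug->D
Char 6 ('H'): step: R->5, L=3; H->plug->H->R->H->L->H->refl->B->L'->A->R'->B->plug->E
Char 7 ('E'): step: R->6, L=3; E->plug->B->R->C->L->F->refl->D->L'->G->R'->G->plug->D
Final: ciphertext=ECCFDED, RIGHT=6, LEFT=3

Answer: ECCFDED 6 3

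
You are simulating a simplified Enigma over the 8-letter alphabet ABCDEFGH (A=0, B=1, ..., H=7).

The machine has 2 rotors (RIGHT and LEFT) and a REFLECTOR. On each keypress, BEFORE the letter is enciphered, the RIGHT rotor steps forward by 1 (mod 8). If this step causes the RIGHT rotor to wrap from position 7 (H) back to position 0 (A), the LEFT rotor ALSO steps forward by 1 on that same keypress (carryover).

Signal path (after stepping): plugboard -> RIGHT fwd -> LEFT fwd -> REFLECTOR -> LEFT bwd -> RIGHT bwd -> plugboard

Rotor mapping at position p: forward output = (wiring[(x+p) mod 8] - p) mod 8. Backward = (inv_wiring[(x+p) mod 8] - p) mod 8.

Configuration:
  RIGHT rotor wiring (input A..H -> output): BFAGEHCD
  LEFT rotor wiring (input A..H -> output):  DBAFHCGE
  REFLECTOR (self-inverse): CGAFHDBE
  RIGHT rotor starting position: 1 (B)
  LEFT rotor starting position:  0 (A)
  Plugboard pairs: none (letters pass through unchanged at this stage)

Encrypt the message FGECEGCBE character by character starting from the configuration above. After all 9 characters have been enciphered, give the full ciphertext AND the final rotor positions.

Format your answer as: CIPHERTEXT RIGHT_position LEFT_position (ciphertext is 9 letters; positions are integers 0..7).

Answer: AHHGBHFHG 2 1

Derivation:
Char 1 ('F'): step: R->2, L=0; F->plug->F->R->B->L->B->refl->G->L'->G->R'->A->plug->A
Char 2 ('G'): step: R->3, L=0; G->plug->G->R->C->L->A->refl->C->L'->F->R'->H->plug->H
Char 3 ('E'): step: R->4, L=0; E->plug->E->R->F->L->C->refl->A->L'->C->R'->H->plug->H
Char 4 ('C'): step: R->5, L=0; C->plug->C->R->G->L->G->refl->B->L'->B->R'->G->plug->G
Char 5 ('E'): step: R->6, L=0; E->plug->E->R->C->L->A->refl->C->L'->F->R'->B->plug->B
Char 6 ('G'): step: R->7, L=0; G->plug->G->R->A->L->D->refl->F->L'->D->R'->H->plug->H
Char 7 ('C'): step: R->0, L->1 (L advanced); C->plug->C->R->A->L->A->refl->C->L'->H->R'->F->plug->F
Char 8 ('B'): step: R->1, L=1; B->plug->B->R->H->L->C->refl->A->L'->A->R'->H->plug->H
Char 9 ('E'): step: R->2, L=1; E->plug->E->R->A->L->A->refl->C->L'->H->R'->G->plug->G
Final: ciphertext=AHHGBHFHG, RIGHT=2, LEFT=1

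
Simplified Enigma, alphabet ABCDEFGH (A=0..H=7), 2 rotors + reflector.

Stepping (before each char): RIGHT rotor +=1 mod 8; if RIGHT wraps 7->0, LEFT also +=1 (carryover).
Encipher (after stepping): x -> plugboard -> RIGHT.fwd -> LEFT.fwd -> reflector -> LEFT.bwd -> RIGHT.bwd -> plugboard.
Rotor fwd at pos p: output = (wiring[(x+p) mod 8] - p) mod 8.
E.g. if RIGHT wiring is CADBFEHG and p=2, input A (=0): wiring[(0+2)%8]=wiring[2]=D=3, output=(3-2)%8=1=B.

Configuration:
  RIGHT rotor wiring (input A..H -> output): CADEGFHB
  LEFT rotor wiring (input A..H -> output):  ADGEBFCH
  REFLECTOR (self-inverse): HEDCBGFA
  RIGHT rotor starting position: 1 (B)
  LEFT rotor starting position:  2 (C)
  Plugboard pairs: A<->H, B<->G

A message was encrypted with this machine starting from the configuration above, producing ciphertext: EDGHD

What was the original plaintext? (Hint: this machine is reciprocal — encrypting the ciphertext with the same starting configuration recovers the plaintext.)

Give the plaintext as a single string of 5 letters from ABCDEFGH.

Answer: ACCBC

Derivation:
Char 1 ('E'): step: R->2, L=2; E->plug->E->R->F->L->F->refl->G->L'->G->R'->H->plug->A
Char 2 ('D'): step: R->3, L=2; D->plug->D->R->E->L->A->refl->H->L'->C->R'->C->plug->C
Char 3 ('G'): step: R->4, L=2; G->plug->B->R->B->L->C->refl->D->L'->D->R'->C->plug->C
Char 4 ('H'): step: R->5, L=2; H->plug->A->R->A->L->E->refl->B->L'->H->R'->G->plug->B
Char 5 ('D'): step: R->6, L=2; D->plug->D->R->C->L->H->refl->A->L'->E->R'->C->plug->C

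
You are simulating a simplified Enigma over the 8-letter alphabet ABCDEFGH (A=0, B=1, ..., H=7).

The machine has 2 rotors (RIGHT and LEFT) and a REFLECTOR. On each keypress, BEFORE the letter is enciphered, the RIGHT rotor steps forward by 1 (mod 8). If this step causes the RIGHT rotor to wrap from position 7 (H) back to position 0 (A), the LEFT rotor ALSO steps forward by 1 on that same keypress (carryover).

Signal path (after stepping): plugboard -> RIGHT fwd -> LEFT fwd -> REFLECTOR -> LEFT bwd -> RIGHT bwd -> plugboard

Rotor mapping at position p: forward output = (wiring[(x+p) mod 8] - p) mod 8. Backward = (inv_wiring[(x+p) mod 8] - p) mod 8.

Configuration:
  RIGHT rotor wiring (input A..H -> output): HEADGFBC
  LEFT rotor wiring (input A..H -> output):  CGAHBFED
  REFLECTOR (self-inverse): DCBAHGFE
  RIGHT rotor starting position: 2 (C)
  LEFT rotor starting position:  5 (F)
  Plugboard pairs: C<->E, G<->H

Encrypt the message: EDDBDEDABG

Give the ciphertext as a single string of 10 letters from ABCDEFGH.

Answer: BHFDFHCDDA

Derivation:
Char 1 ('E'): step: R->3, L=5; E->plug->C->R->C->L->G->refl->F->L'->D->R'->B->plug->B
Char 2 ('D'): step: R->4, L=5; D->plug->D->R->G->L->C->refl->B->L'->E->R'->G->plug->H
Char 3 ('D'): step: R->5, L=5; D->plug->D->R->C->L->G->refl->F->L'->D->R'->F->plug->F
Char 4 ('B'): step: R->6, L=5; B->plug->B->R->E->L->B->refl->C->L'->G->R'->D->plug->D
Char 5 ('D'): step: R->7, L=5; D->plug->D->R->B->L->H->refl->E->L'->H->R'->F->plug->F
Char 6 ('E'): step: R->0, L->6 (L advanced); E->plug->C->R->A->L->G->refl->F->L'->B->R'->G->plug->H
Char 7 ('D'): step: R->1, L=6; D->plug->D->R->F->L->B->refl->C->L'->E->R'->E->plug->C
Char 8 ('A'): step: R->2, L=6; A->plug->A->R->G->L->D->refl->A->L'->D->R'->D->plug->D
Char 9 ('B'): step: R->3, L=6; B->plug->B->R->D->L->A->refl->D->L'->G->R'->D->plug->D
Char 10 ('G'): step: R->4, L=6; G->plug->H->R->H->L->H->refl->E->L'->C->R'->A->plug->A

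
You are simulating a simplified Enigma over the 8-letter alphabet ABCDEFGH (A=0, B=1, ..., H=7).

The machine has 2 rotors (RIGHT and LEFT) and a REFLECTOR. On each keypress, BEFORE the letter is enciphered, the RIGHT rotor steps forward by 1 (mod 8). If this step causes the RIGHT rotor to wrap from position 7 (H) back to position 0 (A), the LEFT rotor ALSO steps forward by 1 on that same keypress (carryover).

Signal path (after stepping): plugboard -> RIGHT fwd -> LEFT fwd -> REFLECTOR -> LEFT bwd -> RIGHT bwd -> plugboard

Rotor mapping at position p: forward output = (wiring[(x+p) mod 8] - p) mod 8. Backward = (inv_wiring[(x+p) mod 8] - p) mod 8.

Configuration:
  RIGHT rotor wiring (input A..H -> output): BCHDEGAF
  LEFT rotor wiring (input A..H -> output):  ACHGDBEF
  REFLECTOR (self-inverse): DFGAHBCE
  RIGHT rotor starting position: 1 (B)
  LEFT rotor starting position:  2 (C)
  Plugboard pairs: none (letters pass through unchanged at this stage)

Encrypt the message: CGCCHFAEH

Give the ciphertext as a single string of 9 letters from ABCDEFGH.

Char 1 ('C'): step: R->2, L=2; C->plug->C->R->C->L->B->refl->F->L'->A->R'->H->plug->H
Char 2 ('G'): step: R->3, L=2; G->plug->G->R->H->L->A->refl->D->L'->F->R'->D->plug->D
Char 3 ('C'): step: R->4, L=2; C->plug->C->R->E->L->C->refl->G->L'->G->R'->F->plug->F
Char 4 ('C'): step: R->5, L=2; C->plug->C->R->A->L->F->refl->B->L'->C->R'->F->plug->F
Char 5 ('H'): step: R->6, L=2; H->plug->H->R->A->L->F->refl->B->L'->C->R'->A->plug->A
Char 6 ('F'): step: R->7, L=2; F->plug->F->R->F->L->D->refl->A->L'->H->R'->G->plug->G
Char 7 ('A'): step: R->0, L->3 (L advanced); A->plug->A->R->B->L->A->refl->D->L'->A->R'->G->plug->G
Char 8 ('E'): step: R->1, L=3; E->plug->E->R->F->L->F->refl->B->L'->D->R'->D->plug->D
Char 9 ('H'): step: R->2, L=3; H->plug->H->R->A->L->D->refl->A->L'->B->R'->B->plug->B

Answer: HDFFAGGDB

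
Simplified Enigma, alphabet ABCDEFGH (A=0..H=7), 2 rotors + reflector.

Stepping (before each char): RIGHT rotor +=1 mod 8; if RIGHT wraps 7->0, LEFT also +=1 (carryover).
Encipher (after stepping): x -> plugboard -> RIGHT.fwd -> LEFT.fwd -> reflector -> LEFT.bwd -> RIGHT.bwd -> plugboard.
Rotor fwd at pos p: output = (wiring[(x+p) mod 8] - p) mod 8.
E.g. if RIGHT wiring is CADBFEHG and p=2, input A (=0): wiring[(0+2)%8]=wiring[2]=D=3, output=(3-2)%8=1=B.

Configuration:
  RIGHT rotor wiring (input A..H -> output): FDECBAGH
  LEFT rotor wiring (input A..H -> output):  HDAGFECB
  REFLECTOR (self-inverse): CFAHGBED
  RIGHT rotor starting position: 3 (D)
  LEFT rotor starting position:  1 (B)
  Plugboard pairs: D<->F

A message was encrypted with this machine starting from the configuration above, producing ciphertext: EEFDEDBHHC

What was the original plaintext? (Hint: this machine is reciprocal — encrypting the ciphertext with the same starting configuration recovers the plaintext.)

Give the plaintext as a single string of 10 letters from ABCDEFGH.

Char 1 ('E'): step: R->4, L=1; E->plug->E->R->B->L->H->refl->D->L'->E->R'->B->plug->B
Char 2 ('E'): step: R->5, L=1; E->plug->E->R->G->L->A->refl->C->L'->A->R'->D->plug->F
Char 3 ('F'): step: R->6, L=1; F->plug->D->R->F->L->B->refl->F->L'->C->R'->H->plug->H
Char 4 ('D'): step: R->7, L=1; D->plug->F->R->C->L->F->refl->B->L'->F->R'->D->plug->F
Char 5 ('E'): step: R->0, L->2 (L advanced); E->plug->E->R->B->L->E->refl->G->L'->A->R'->F->plug->D
Char 6 ('D'): step: R->1, L=2; D->plug->F->R->F->L->H->refl->D->L'->C->R'->A->plug->A
Char 7 ('B'): step: R->2, L=2; B->plug->B->R->A->L->G->refl->E->L'->B->R'->H->plug->H
Char 8 ('H'): step: R->3, L=2; H->plug->H->R->B->L->E->refl->G->L'->A->R'->G->plug->G
Char 9 ('H'): step: R->4, L=2; H->plug->H->R->G->L->F->refl->B->L'->H->R'->F->plug->D
Char 10 ('C'): step: R->5, L=2; C->plug->C->R->C->L->D->refl->H->L'->F->R'->G->plug->G

Answer: BFHFDAHGDG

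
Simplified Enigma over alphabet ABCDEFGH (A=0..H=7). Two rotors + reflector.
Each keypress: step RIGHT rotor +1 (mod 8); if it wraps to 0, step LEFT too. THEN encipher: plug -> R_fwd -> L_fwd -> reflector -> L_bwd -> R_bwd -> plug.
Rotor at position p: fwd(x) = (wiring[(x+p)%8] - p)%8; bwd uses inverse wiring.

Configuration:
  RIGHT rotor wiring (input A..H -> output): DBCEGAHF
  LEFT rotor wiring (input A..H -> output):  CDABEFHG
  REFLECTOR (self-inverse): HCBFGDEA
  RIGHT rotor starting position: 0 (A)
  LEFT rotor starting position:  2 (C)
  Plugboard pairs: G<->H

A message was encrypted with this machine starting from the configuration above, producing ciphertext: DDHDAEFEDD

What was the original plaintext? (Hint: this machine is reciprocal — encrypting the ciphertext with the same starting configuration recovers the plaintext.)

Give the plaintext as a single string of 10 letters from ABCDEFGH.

Char 1 ('D'): step: R->1, L=2; D->plug->D->R->F->L->E->refl->G->L'->A->R'->A->plug->A
Char 2 ('D'): step: R->2, L=2; D->plug->D->R->G->L->A->refl->H->L'->B->R'->G->plug->H
Char 3 ('H'): step: R->3, L=2; H->plug->G->R->G->L->A->refl->H->L'->B->R'->A->plug->A
Char 4 ('D'): step: R->4, L=2; D->plug->D->R->B->L->H->refl->A->L'->G->R'->G->plug->H
Char 5 ('A'): step: R->5, L=2; A->plug->A->R->D->L->D->refl->F->L'->E->R'->E->plug->E
Char 6 ('E'): step: R->6, L=2; E->plug->E->R->E->L->F->refl->D->L'->D->R'->D->plug->D
Char 7 ('F'): step: R->7, L=2; F->plug->F->R->H->L->B->refl->C->L'->C->R'->C->plug->C
Char 8 ('E'): step: R->0, L->3 (L advanced); E->plug->E->R->G->L->A->refl->H->L'->F->R'->H->plug->G
Char 9 ('D'): step: R->1, L=3; D->plug->D->R->F->L->H->refl->A->L'->G->R'->F->plug->F
Char 10 ('D'): step: R->2, L=3; D->plug->D->R->G->L->A->refl->H->L'->F->R'->E->plug->E

Answer: AHAHEDCGFE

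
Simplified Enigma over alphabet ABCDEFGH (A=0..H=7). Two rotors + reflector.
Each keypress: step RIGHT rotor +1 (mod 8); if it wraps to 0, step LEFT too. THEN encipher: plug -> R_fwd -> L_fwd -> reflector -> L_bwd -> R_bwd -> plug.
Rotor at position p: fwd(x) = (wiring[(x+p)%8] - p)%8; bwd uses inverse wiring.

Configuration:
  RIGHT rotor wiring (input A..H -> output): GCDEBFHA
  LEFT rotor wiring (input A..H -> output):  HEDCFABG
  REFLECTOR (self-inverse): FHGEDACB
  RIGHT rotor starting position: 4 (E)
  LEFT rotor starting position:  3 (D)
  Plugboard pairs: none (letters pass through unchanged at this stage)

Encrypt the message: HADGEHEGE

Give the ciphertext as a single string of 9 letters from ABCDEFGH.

Char 1 ('H'): step: R->5, L=3; H->plug->H->R->E->L->D->refl->E->L'->F->R'->E->plug->E
Char 2 ('A'): step: R->6, L=3; A->plug->A->R->B->L->C->refl->G->L'->D->R'->G->plug->G
Char 3 ('D'): step: R->7, L=3; D->plug->D->R->E->L->D->refl->E->L'->F->R'->E->plug->E
Char 4 ('G'): step: R->0, L->4 (L advanced); G->plug->G->R->H->L->G->refl->C->L'->D->R'->C->plug->C
Char 5 ('E'): step: R->1, L=4; E->plug->E->R->E->L->D->refl->E->L'->B->R'->A->plug->A
Char 6 ('H'): step: R->2, L=4; H->plug->H->R->A->L->B->refl->H->L'->G->R'->F->plug->F
Char 7 ('E'): step: R->3, L=4; E->plug->E->R->F->L->A->refl->F->L'->C->R'->C->plug->C
Char 8 ('G'): step: R->4, L=4; G->plug->G->R->H->L->G->refl->C->L'->D->R'->C->plug->C
Char 9 ('E'): step: R->5, L=4; E->plug->E->R->F->L->A->refl->F->L'->C->R'->B->plug->B

Answer: EGECAFCCB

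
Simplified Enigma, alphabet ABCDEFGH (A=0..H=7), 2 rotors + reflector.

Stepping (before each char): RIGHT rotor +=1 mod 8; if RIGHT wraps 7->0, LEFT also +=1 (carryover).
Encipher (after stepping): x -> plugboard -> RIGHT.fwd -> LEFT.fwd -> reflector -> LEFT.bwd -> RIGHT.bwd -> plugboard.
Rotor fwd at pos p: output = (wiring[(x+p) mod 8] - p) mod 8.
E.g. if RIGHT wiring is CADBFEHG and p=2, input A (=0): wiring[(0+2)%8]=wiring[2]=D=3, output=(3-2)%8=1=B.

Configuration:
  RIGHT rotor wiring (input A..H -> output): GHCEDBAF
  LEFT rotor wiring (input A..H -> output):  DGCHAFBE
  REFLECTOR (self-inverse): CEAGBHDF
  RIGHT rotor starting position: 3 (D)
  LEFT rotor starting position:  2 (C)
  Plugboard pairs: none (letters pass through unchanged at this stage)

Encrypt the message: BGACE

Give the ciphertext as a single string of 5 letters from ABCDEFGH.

Char 1 ('B'): step: R->4, L=2; B->plug->B->R->F->L->C->refl->A->L'->A->R'->H->plug->H
Char 2 ('G'): step: R->5, L=2; G->plug->G->R->H->L->E->refl->B->L'->G->R'->H->plug->H
Char 3 ('A'): step: R->6, L=2; A->plug->A->R->C->L->G->refl->D->L'->D->R'->H->plug->H
Char 4 ('C'): step: R->7, L=2; C->plug->C->R->A->L->A->refl->C->L'->F->R'->E->plug->E
Char 5 ('E'): step: R->0, L->3 (L advanced); E->plug->E->R->D->L->G->refl->D->L'->G->R'->A->plug->A

Answer: HHHEA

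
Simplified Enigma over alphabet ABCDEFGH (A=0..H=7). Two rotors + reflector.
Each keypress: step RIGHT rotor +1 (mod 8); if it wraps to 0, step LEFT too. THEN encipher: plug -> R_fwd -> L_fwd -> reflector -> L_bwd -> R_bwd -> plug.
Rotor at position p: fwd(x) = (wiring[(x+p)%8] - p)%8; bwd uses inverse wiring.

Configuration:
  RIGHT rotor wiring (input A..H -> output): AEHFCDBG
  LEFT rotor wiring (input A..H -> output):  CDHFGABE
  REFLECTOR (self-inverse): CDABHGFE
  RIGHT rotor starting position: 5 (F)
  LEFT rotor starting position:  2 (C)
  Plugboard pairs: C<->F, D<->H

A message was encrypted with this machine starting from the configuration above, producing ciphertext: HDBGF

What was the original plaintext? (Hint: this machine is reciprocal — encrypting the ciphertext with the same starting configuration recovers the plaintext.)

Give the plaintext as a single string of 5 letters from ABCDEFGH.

Answer: DGGDG

Derivation:
Char 1 ('H'): step: R->6, L=2; H->plug->D->R->G->L->A->refl->C->L'->F->R'->H->plug->D
Char 2 ('D'): step: R->7, L=2; D->plug->H->R->C->L->E->refl->H->L'->E->R'->G->plug->G
Char 3 ('B'): step: R->0, L->3 (L advanced); B->plug->B->R->E->L->B->refl->D->L'->B->R'->G->plug->G
Char 4 ('G'): step: R->1, L=3; G->plug->G->R->F->L->H->refl->E->L'->H->R'->H->plug->D
Char 5 ('F'): step: R->2, L=3; F->plug->C->R->A->L->C->refl->A->L'->G->R'->G->plug->G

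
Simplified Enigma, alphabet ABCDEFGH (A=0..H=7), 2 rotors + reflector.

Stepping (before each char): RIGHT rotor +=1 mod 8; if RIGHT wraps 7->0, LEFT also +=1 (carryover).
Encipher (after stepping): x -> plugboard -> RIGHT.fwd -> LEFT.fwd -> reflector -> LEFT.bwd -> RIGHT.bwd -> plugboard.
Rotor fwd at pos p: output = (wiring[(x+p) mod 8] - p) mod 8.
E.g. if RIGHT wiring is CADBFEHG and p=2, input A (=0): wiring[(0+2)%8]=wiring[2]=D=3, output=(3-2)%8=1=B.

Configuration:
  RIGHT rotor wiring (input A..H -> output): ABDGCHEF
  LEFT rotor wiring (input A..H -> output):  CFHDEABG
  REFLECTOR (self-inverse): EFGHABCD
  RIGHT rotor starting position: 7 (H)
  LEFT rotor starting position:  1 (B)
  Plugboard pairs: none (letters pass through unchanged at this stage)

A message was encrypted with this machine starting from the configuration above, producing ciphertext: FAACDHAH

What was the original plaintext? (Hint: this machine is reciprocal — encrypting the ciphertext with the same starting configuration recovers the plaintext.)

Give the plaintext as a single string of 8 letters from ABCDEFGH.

Char 1 ('F'): step: R->0, L->2 (L advanced); F->plug->F->R->H->L->D->refl->H->L'->E->R'->G->plug->G
Char 2 ('A'): step: R->1, L=2; A->plug->A->R->A->L->F->refl->B->L'->B->R'->D->plug->D
Char 3 ('A'): step: R->2, L=2; A->plug->A->R->B->L->B->refl->F->L'->A->R'->C->plug->C
Char 4 ('C'): step: R->3, L=2; C->plug->C->R->E->L->H->refl->D->L'->H->R'->B->plug->B
Char 5 ('D'): step: R->4, L=2; D->plug->D->R->B->L->B->refl->F->L'->A->R'->C->plug->C
Char 6 ('H'): step: R->5, L=2; H->plug->H->R->F->L->E->refl->A->L'->G->R'->F->plug->F
Char 7 ('A'): step: R->6, L=2; A->plug->A->R->G->L->A->refl->E->L'->F->R'->E->plug->E
Char 8 ('H'): step: R->7, L=2; H->plug->H->R->F->L->E->refl->A->L'->G->R'->A->plug->A

Answer: GDCBCFEA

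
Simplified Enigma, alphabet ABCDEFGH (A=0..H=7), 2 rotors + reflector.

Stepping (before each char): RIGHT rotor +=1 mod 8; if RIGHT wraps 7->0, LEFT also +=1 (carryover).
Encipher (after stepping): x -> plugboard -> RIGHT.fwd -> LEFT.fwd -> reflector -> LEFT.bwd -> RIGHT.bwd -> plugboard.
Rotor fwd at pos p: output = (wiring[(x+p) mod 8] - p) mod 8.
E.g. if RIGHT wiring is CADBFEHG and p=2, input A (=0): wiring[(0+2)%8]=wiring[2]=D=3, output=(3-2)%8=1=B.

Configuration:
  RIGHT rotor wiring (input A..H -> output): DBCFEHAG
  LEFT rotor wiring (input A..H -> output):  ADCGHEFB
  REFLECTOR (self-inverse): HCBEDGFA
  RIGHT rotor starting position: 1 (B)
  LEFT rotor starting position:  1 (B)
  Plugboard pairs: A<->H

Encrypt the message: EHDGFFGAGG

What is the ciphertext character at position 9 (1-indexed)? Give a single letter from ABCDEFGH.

Char 1 ('E'): step: R->2, L=1; E->plug->E->R->G->L->A->refl->H->L'->H->R'->H->plug->A
Char 2 ('H'): step: R->3, L=1; H->plug->A->R->C->L->F->refl->G->L'->D->R'->E->plug->E
Char 3 ('D'): step: R->4, L=1; D->plug->D->R->C->L->F->refl->G->L'->D->R'->B->plug->B
Char 4 ('G'): step: R->5, L=1; G->plug->G->R->A->L->C->refl->B->L'->B->R'->C->plug->C
Char 5 ('F'): step: R->6, L=1; F->plug->F->R->H->L->H->refl->A->L'->G->R'->G->plug->G
Char 6 ('F'): step: R->7, L=1; F->plug->F->R->F->L->E->refl->D->L'->E->R'->B->plug->B
Char 7 ('G'): step: R->0, L->2 (L advanced); G->plug->G->R->A->L->A->refl->H->L'->F->R'->D->plug->D
Char 8 ('A'): step: R->1, L=2; A->plug->H->R->C->L->F->refl->G->L'->G->R'->E->plug->E
Char 9 ('G'): step: R->2, L=2; G->plug->G->R->B->L->E->refl->D->L'->E->R'->F->plug->F

F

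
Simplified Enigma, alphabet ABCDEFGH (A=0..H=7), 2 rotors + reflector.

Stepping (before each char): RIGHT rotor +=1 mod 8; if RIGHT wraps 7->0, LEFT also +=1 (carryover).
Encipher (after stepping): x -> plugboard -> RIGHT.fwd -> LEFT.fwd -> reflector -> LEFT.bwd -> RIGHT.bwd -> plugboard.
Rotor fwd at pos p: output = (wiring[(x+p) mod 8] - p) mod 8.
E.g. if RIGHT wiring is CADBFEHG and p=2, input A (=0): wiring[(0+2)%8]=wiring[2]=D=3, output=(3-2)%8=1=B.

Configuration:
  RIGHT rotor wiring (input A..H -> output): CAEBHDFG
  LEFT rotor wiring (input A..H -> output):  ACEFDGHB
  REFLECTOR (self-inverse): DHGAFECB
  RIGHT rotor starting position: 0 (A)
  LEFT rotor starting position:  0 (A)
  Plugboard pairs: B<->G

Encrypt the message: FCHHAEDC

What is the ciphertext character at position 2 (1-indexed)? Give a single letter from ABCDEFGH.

Char 1 ('F'): step: R->1, L=0; F->plug->F->R->E->L->D->refl->A->L'->A->R'->C->plug->C
Char 2 ('C'): step: R->2, L=0; C->plug->C->R->F->L->G->refl->C->L'->B->R'->D->plug->D

D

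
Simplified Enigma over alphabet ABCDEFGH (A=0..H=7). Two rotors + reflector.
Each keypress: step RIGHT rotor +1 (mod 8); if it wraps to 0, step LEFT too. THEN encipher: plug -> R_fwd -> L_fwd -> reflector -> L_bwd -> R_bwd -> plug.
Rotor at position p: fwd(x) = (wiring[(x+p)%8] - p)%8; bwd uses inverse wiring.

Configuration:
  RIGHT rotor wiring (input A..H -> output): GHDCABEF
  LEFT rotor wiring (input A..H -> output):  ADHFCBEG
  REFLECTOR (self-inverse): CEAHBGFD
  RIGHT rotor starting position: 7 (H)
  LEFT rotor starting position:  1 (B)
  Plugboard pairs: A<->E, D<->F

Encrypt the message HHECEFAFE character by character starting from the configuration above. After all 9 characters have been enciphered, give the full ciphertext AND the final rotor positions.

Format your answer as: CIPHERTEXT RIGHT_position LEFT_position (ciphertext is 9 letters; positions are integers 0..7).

Char 1 ('H'): step: R->0, L->2 (L advanced); H->plug->H->R->F->L->E->refl->B->L'->H->R'->B->plug->B
Char 2 ('H'): step: R->1, L=2; H->plug->H->R->F->L->E->refl->B->L'->H->R'->D->plug->F
Char 3 ('E'): step: R->2, L=2; E->plug->A->R->B->L->D->refl->H->L'->D->R'->F->plug->D
Char 4 ('C'): step: R->3, L=2; C->plug->C->R->G->L->G->refl->F->L'->A->R'->H->plug->H
Char 5 ('E'): step: R->4, L=2; E->plug->A->R->E->L->C->refl->A->L'->C->R'->E->plug->A
Char 6 ('F'): step: R->5, L=2; F->plug->D->R->B->L->D->refl->H->L'->D->R'->H->plug->H
Char 7 ('A'): step: R->6, L=2; A->plug->E->R->F->L->E->refl->B->L'->H->R'->B->plug->B
Char 8 ('F'): step: R->7, L=2; F->plug->D->R->E->L->C->refl->A->L'->C->R'->G->plug->G
Char 9 ('E'): step: R->0, L->3 (L advanced); E->plug->A->R->G->L->A->refl->C->L'->A->R'->E->plug->A
Final: ciphertext=BFDHAHBGA, RIGHT=0, LEFT=3

Answer: BFDHAHBGA 0 3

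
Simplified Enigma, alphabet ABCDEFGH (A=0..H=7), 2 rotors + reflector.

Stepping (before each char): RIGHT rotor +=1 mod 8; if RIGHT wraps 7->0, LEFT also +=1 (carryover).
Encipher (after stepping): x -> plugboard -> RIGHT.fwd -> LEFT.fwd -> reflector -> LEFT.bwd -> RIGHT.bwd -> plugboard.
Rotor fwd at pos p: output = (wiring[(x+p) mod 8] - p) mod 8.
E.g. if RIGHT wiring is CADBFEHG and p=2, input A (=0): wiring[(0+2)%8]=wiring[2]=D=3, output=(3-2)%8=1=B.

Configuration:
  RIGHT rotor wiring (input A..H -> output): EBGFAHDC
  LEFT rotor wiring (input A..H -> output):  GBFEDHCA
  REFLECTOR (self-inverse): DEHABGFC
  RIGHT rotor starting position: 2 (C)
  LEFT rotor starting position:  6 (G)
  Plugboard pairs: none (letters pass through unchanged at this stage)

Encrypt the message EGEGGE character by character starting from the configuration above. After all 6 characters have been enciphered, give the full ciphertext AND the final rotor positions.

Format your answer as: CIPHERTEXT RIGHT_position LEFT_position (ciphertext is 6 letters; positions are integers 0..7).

Answer: DBFDDD 0 7

Derivation:
Char 1 ('E'): step: R->3, L=6; E->plug->E->R->H->L->B->refl->E->L'->A->R'->D->plug->D
Char 2 ('G'): step: R->4, L=6; G->plug->G->R->C->L->A->refl->D->L'->D->R'->B->plug->B
Char 3 ('E'): step: R->5, L=6; E->plug->E->R->E->L->H->refl->C->L'->B->R'->F->plug->F
Char 4 ('G'): step: R->6, L=6; G->plug->G->R->C->L->A->refl->D->L'->D->R'->D->plug->D
Char 5 ('G'): step: R->7, L=6; G->plug->G->R->A->L->E->refl->B->L'->H->R'->D->plug->D
Char 6 ('E'): step: R->0, L->7 (L advanced); E->plug->E->R->A->L->B->refl->E->L'->F->R'->D->plug->D
Final: ciphertext=DBFDDD, RIGHT=0, LEFT=7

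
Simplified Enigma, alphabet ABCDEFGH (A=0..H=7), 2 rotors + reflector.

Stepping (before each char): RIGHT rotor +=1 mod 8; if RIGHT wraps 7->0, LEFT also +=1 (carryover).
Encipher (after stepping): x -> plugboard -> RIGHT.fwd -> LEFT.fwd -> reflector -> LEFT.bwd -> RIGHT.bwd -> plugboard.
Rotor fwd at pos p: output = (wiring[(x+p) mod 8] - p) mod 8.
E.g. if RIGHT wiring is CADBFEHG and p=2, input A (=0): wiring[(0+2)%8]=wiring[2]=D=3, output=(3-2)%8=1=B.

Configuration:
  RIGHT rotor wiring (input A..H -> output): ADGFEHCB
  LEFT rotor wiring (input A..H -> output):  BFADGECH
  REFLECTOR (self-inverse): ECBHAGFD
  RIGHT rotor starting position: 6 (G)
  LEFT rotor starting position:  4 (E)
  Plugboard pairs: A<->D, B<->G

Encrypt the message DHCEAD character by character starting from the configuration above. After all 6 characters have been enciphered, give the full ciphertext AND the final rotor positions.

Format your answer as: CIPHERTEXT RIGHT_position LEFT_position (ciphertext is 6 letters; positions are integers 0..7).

Char 1 ('D'): step: R->7, L=4; D->plug->A->R->C->L->G->refl->F->L'->E->R'->C->plug->C
Char 2 ('H'): step: R->0, L->5 (L advanced); H->plug->H->R->B->L->F->refl->G->L'->G->R'->C->plug->C
Char 3 ('C'): step: R->1, L=5; C->plug->C->R->E->L->A->refl->E->L'->D->R'->D->plug->A
Char 4 ('E'): step: R->2, L=5; E->plug->E->R->A->L->H->refl->D->L'->F->R'->D->plug->A
Char 5 ('A'): step: R->3, L=5; A->plug->D->R->H->L->B->refl->C->L'->C->R'->A->plug->D
Char 6 ('D'): step: R->4, L=5; D->plug->A->R->A->L->H->refl->D->L'->F->R'->D->plug->A
Final: ciphertext=CCAADA, RIGHT=4, LEFT=5

Answer: CCAADA 4 5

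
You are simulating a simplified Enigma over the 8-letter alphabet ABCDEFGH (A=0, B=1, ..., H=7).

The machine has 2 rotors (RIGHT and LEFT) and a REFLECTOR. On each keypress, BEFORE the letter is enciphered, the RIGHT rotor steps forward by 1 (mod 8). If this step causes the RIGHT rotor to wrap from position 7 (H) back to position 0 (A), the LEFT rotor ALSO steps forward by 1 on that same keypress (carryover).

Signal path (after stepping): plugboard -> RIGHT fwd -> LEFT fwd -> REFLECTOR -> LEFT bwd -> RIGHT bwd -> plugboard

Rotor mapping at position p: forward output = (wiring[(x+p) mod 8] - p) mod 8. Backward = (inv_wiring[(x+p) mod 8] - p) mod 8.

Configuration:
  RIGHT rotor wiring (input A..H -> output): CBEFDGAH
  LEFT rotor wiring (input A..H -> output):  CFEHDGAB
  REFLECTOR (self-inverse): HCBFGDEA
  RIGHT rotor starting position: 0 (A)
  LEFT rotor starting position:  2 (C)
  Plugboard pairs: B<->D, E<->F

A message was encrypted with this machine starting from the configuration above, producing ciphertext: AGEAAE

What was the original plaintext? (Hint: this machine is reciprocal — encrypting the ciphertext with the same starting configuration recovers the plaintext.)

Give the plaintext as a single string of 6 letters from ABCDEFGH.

Answer: BAHHED

Derivation:
Char 1 ('A'): step: R->1, L=2; A->plug->A->R->A->L->C->refl->B->L'->C->R'->D->plug->B
Char 2 ('G'): step: R->2, L=2; G->plug->G->R->A->L->C->refl->B->L'->C->R'->A->plug->A
Char 3 ('E'): step: R->3, L=2; E->plug->F->R->H->L->D->refl->F->L'->B->R'->H->plug->H
Char 4 ('A'): step: R->4, L=2; A->plug->A->R->H->L->D->refl->F->L'->B->R'->H->plug->H
Char 5 ('A'): step: R->5, L=2; A->plug->A->R->B->L->F->refl->D->L'->H->R'->F->plug->E
Char 6 ('E'): step: R->6, L=2; E->plug->F->R->H->L->D->refl->F->L'->B->R'->B->plug->D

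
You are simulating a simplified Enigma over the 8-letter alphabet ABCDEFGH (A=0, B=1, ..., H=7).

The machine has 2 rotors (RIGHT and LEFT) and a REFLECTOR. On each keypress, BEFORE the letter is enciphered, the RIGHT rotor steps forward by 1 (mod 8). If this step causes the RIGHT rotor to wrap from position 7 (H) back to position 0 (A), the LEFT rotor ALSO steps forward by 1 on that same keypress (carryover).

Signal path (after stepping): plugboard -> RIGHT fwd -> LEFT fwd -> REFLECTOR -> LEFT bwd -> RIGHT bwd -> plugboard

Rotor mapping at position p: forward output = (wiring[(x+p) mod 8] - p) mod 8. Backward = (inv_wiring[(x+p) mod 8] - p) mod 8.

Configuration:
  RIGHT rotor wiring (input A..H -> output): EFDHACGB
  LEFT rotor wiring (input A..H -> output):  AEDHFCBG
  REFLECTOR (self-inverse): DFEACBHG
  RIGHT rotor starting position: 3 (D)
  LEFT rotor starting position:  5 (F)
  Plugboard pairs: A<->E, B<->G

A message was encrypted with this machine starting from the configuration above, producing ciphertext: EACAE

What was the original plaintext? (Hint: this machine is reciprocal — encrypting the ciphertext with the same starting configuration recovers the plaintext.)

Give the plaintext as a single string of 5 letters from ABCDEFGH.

Answer: DBFEG

Derivation:
Char 1 ('E'): step: R->4, L=5; E->plug->A->R->E->L->H->refl->G->L'->F->R'->D->plug->D
Char 2 ('A'): step: R->5, L=5; A->plug->E->R->A->L->F->refl->B->L'->C->R'->G->plug->B
Char 3 ('C'): step: R->6, L=5; C->plug->C->R->G->L->C->refl->E->L'->B->R'->F->plug->F
Char 4 ('A'): step: R->7, L=5; A->plug->E->R->A->L->F->refl->B->L'->C->R'->A->plug->E
Char 5 ('E'): step: R->0, L->6 (L advanced); E->plug->A->R->E->L->F->refl->B->L'->F->R'->B->plug->G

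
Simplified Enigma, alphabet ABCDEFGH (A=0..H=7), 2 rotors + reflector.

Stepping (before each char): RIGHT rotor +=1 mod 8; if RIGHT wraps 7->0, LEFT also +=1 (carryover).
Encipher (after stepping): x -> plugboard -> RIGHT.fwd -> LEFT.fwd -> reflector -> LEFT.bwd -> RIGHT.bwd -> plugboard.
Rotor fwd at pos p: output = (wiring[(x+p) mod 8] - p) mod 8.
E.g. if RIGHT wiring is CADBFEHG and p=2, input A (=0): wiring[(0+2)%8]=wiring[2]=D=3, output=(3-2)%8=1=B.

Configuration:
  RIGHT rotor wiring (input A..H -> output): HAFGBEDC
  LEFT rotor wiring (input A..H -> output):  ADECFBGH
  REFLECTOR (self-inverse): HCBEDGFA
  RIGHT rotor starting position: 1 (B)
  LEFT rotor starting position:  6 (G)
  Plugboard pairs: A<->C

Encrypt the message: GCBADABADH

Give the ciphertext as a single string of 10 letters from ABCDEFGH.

Answer: AFDCAFCEBF

Derivation:
Char 1 ('G'): step: R->2, L=6; G->plug->G->R->F->L->E->refl->D->L'->H->R'->C->plug->A
Char 2 ('C'): step: R->3, L=6; C->plug->A->R->D->L->F->refl->G->L'->E->R'->F->plug->F
Char 3 ('B'): step: R->4, L=6; B->plug->B->R->A->L->A->refl->H->L'->G->R'->D->plug->D
Char 4 ('A'): step: R->5, L=6; A->plug->C->R->F->L->E->refl->D->L'->H->R'->A->plug->C
Char 5 ('D'): step: R->6, L=6; D->plug->D->R->C->L->C->refl->B->L'->B->R'->C->plug->A
Char 6 ('A'): step: R->7, L=6; A->plug->C->R->B->L->B->refl->C->L'->C->R'->F->plug->F
Char 7 ('B'): step: R->0, L->7 (L advanced); B->plug->B->R->A->L->A->refl->H->L'->H->R'->A->plug->C
Char 8 ('A'): step: R->1, L=7; A->plug->C->R->F->L->G->refl->F->L'->D->R'->E->plug->E
Char 9 ('D'): step: R->2, L=7; D->plug->D->R->C->L->E->refl->D->L'->E->R'->B->plug->B
Char 10 ('H'): step: R->3, L=7; H->plug->H->R->C->L->E->refl->D->L'->E->R'->F->plug->F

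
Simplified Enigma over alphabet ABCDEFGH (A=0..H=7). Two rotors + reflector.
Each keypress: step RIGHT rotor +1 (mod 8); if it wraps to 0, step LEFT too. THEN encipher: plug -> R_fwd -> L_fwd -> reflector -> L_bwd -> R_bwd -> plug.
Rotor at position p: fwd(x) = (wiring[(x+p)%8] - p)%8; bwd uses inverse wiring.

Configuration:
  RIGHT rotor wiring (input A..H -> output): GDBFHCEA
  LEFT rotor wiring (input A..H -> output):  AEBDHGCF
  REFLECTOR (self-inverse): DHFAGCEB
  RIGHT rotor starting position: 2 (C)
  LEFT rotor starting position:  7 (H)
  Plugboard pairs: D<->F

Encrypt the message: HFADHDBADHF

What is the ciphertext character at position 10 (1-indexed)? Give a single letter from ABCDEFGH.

Char 1 ('H'): step: R->3, L=7; H->plug->H->R->G->L->H->refl->B->L'->B->R'->D->plug->F
Char 2 ('F'): step: R->4, L=7; F->plug->D->R->E->L->E->refl->G->L'->A->R'->C->plug->C
Char 3 ('A'): step: R->5, L=7; A->plug->A->R->F->L->A->refl->D->L'->H->R'->B->plug->B
Char 4 ('D'): step: R->6, L=7; D->plug->F->R->H->L->D->refl->A->L'->F->R'->D->plug->F
Char 5 ('H'): step: R->7, L=7; H->plug->H->R->F->L->A->refl->D->L'->H->R'->B->plug->B
Char 6 ('D'): step: R->0, L->0 (L advanced); D->plug->F->R->C->L->B->refl->H->L'->E->R'->G->plug->G
Char 7 ('B'): step: R->1, L=0; B->plug->B->R->A->L->A->refl->D->L'->D->R'->F->plug->D
Char 8 ('A'): step: R->2, L=0; A->plug->A->R->H->L->F->refl->C->L'->G->R'->F->plug->D
Char 9 ('D'): step: R->3, L=0; D->plug->F->R->D->L->D->refl->A->L'->A->R'->G->plug->G
Char 10 ('H'): step: R->4, L=0; H->plug->H->R->B->L->E->refl->G->L'->F->R'->G->plug->G

G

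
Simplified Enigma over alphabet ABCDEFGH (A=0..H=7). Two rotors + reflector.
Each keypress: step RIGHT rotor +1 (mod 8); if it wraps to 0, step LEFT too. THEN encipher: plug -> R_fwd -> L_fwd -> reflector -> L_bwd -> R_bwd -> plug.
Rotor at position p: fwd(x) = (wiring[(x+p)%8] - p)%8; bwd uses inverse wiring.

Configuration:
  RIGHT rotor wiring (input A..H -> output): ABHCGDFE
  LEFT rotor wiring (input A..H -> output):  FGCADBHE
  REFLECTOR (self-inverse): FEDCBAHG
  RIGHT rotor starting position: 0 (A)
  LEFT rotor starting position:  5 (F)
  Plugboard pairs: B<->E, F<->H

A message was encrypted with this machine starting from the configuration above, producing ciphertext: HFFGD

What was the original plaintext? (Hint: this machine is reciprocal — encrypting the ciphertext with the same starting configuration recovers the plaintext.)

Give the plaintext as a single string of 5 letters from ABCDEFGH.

Char 1 ('H'): step: R->1, L=5; H->plug->F->R->E->L->B->refl->E->L'->A->R'->A->plug->A
Char 2 ('F'): step: R->2, L=5; F->plug->H->R->H->L->G->refl->H->L'->C->R'->F->plug->H
Char 3 ('F'): step: R->3, L=5; F->plug->H->R->E->L->B->refl->E->L'->A->R'->C->plug->C
Char 4 ('G'): step: R->4, L=5; G->plug->G->R->D->L->A->refl->F->L'->F->R'->F->plug->H
Char 5 ('D'): step: R->5, L=5; D->plug->D->R->D->L->A->refl->F->L'->F->R'->G->plug->G

Answer: AHCHG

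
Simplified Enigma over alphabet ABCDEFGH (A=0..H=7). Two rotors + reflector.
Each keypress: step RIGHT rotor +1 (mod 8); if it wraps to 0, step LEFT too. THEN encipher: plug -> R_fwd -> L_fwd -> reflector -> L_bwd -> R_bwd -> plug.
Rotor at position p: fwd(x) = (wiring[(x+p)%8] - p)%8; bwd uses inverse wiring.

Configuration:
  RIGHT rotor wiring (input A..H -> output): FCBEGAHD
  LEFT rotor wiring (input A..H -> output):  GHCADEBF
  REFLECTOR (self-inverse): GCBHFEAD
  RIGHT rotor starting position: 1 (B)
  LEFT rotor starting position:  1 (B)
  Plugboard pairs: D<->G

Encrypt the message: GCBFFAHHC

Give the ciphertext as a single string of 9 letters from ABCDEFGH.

Char 1 ('G'): step: R->2, L=1; G->plug->D->R->G->L->E->refl->F->L'->H->R'->A->plug->A
Char 2 ('C'): step: R->3, L=1; C->plug->C->R->F->L->A->refl->G->L'->A->R'->E->plug->E
Char 3 ('B'): step: R->4, L=1; B->plug->B->R->E->L->D->refl->H->L'->C->R'->A->plug->A
Char 4 ('F'): step: R->5, L=1; F->plug->F->R->E->L->D->refl->H->L'->C->R'->B->plug->B
Char 5 ('F'): step: R->6, L=1; F->plug->F->R->G->L->E->refl->F->L'->H->R'->C->plug->C
Char 6 ('A'): step: R->7, L=1; A->plug->A->R->E->L->D->refl->H->L'->C->R'->D->plug->G
Char 7 ('H'): step: R->0, L->2 (L advanced); H->plug->H->R->D->L->C->refl->B->L'->C->R'->B->plug->B
Char 8 ('H'): step: R->1, L=2; H->plug->H->R->E->L->H->refl->D->L'->F->R'->D->plug->G
Char 9 ('C'): step: R->2, L=2; C->plug->C->R->E->L->H->refl->D->L'->F->R'->E->plug->E

Answer: AEABCGBGE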